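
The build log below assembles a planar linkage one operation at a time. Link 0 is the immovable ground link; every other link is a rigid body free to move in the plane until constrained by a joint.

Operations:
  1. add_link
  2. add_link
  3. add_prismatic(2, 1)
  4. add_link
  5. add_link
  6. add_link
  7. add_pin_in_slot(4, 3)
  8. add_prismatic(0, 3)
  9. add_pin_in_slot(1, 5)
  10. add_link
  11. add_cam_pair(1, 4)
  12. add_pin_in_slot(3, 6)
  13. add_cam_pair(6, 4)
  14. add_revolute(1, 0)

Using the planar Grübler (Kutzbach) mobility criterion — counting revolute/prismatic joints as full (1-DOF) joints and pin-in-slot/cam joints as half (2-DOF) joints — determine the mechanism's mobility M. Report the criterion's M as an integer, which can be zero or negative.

(L,J1,J2)=(1,0,0); link0 fixed
link1: (2,0,0)
link2: (3,0,0)
P 2-1 [J1]: (3,1,0)
link3: (4,1,0)
link4: (5,1,0)
link5: (6,1,0)
PS 4-3 [J2]: (6,1,1)
P 0-3 [J1]: (6,2,1)
PS 1-5 [J2]: (6,2,2)
link6: (7,2,2)
C 1-4 [J2]: (7,2,3)
PS 3-6 [J2]: (7,2,4)
C 6-4 [J2]: (7,2,5)
R 1-0 [J1]: (7,3,5)
Grübler: 3·6 − 2·3 − 5 = 7

M = 7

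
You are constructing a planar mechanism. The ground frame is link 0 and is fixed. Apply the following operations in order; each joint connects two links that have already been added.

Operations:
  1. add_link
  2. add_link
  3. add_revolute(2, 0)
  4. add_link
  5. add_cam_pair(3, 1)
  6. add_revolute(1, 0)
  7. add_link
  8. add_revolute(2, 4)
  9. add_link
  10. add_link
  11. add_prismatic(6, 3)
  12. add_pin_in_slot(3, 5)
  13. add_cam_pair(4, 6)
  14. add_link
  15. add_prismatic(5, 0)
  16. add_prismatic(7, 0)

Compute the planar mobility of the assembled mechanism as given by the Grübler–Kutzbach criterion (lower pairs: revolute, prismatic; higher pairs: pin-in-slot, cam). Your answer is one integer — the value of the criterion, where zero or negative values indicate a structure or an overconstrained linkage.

M = 6

(L,J1,J2)=(1,0,0); link0 fixed
link1: (2,0,0)
link2: (3,0,0)
R 2-0 [J1]: (3,1,0)
link3: (4,1,0)
C 3-1 [J2]: (4,1,1)
R 1-0 [J1]: (4,2,1)
link4: (5,2,1)
R 2-4 [J1]: (5,3,1)
link5: (6,3,1)
link6: (7,3,1)
P 6-3 [J1]: (7,4,1)
PS 3-5 [J2]: (7,4,2)
C 4-6 [J2]: (7,4,3)
link7: (8,4,3)
P 5-0 [J1]: (8,5,3)
P 7-0 [J1]: (8,6,3)
Grübler: 3·7 − 2·6 − 3 = 6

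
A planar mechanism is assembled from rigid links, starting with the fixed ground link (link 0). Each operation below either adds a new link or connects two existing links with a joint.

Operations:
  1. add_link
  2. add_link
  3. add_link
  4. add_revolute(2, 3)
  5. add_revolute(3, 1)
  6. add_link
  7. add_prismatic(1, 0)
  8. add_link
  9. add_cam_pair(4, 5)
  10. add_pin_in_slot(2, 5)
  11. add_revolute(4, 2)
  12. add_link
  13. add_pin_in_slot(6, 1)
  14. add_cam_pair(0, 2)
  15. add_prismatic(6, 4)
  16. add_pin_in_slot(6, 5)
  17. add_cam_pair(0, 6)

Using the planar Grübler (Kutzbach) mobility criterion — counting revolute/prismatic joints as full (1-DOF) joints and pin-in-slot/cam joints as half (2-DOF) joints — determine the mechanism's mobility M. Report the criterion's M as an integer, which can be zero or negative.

L=1 J1=0 J2=0
add link → L=2 J1=0 J2=0
add link → L=3 J1=0 J2=0
add link → L=4 J1=0 J2=0
R@2,3 dof=1 J1 → L=4 J1=1 J2=0
R@3,1 dof=1 J1 → L=4 J1=2 J2=0
add link → L=5 J1=2 J2=0
P@1,0 dof=1 J1 → L=5 J1=3 J2=0
add link → L=6 J1=3 J2=0
C@4,5 dof=2 J2 → L=6 J1=3 J2=1
PS@2,5 dof=2 J2 → L=6 J1=3 J2=2
R@4,2 dof=1 J1 → L=6 J1=4 J2=2
add link → L=7 J1=4 J2=2
PS@6,1 dof=2 J2 → L=7 J1=4 J2=3
C@0,2 dof=2 J2 → L=7 J1=4 J2=4
P@6,4 dof=1 J1 → L=7 J1=5 J2=4
PS@6,5 dof=2 J2 → L=7 J1=5 J2=5
C@0,6 dof=2 J2 → L=7 J1=5 J2=6
M=3(L−1)−2J1−J2=3·6−2·5−6=2

M = 2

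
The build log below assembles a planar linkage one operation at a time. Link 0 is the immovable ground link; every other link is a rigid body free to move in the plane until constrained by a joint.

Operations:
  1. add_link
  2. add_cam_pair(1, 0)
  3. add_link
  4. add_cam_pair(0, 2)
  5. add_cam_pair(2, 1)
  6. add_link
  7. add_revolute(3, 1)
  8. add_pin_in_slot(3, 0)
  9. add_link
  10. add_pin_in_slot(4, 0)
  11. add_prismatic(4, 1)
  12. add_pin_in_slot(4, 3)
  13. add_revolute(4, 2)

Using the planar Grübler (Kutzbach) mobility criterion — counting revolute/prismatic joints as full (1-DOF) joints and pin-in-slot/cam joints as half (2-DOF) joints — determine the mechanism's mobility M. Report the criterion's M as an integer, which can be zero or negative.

M = 0

L=1 J1=0 J2=0
add link → L=2 J1=0 J2=0
C@1,0 dof=2 J2 → L=2 J1=0 J2=1
add link → L=3 J1=0 J2=1
C@0,2 dof=2 J2 → L=3 J1=0 J2=2
C@2,1 dof=2 J2 → L=3 J1=0 J2=3
add link → L=4 J1=0 J2=3
R@3,1 dof=1 J1 → L=4 J1=1 J2=3
PS@3,0 dof=2 J2 → L=4 J1=1 J2=4
add link → L=5 J1=1 J2=4
PS@4,0 dof=2 J2 → L=5 J1=1 J2=5
P@4,1 dof=1 J1 → L=5 J1=2 J2=5
PS@4,3 dof=2 J2 → L=5 J1=2 J2=6
R@4,2 dof=1 J1 → L=5 J1=3 J2=6
M=3(L−1)−2J1−J2=3·4−2·3−6=0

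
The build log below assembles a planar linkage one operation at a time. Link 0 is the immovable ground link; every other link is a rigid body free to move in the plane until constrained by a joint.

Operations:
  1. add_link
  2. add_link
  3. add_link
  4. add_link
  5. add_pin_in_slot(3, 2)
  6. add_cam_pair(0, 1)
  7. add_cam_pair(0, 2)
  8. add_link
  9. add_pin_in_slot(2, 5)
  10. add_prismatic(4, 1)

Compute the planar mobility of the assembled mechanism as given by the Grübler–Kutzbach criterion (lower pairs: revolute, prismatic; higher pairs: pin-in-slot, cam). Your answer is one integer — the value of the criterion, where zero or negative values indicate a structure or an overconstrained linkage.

M = 9

(L,J1,J2)=(1,0,0); link0 fixed
link1: (2,0,0)
link2: (3,0,0)
link3: (4,0,0)
link4: (5,0,0)
PS 3-2 [J2]: (5,0,1)
C 0-1 [J2]: (5,0,2)
C 0-2 [J2]: (5,0,3)
link5: (6,0,3)
PS 2-5 [J2]: (6,0,4)
P 4-1 [J1]: (6,1,4)
Grübler: 3·5 − 2·1 − 4 = 9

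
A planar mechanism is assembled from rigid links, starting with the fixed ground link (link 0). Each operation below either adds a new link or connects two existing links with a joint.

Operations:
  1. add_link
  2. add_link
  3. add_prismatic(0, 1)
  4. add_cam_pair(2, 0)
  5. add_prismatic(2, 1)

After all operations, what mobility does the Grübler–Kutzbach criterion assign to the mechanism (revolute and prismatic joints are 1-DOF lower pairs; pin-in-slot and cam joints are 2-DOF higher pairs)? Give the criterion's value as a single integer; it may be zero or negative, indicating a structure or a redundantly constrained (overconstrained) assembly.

M = 1

link 0 = ground. State L|J1|J2 = 1|0|0
+link1  2|0|0
+link2  3|0|0
P(0,1) f=1→J1  3|1|0
C(2,0) f=2→J2  3|1|1
P(2,1) f=1→J1  3|2|1
M = 3(3−1)−2·2−1 = 6−4−1 = 1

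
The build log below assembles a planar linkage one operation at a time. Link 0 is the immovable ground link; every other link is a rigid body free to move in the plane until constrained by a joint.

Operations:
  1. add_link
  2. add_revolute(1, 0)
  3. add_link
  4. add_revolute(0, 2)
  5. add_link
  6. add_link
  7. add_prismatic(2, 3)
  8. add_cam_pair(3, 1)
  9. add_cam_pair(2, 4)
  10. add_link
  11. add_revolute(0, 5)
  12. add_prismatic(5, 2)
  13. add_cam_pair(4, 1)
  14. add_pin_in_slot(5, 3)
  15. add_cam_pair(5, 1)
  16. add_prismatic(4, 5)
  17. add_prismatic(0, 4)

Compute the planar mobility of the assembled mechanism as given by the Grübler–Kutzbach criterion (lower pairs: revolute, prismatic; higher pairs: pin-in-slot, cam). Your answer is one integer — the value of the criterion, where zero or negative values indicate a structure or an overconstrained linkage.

M = -4

ground; <1,0,0>
#1 <2,0,0>
R:1↔0 J1 <2,1,0>
#2 <3,1,0>
R:0↔2 J1 <3,2,0>
#3 <4,2,0>
#4 <5,2,0>
P:2↔3 J1 <5,3,0>
C:3↔1 J2 <5,3,1>
C:2↔4 J2 <5,3,2>
#5 <6,3,2>
R:0↔5 J1 <6,4,2>
P:5↔2 J1 <6,5,2>
C:4↔1 J2 <6,5,3>
PS:5↔3 J2 <6,5,4>
C:5↔1 J2 <6,5,5>
P:4↔5 J1 <6,6,5>
P:0↔4 J1 <6,7,5>
3×5 − 2×7 − 1×5 = -4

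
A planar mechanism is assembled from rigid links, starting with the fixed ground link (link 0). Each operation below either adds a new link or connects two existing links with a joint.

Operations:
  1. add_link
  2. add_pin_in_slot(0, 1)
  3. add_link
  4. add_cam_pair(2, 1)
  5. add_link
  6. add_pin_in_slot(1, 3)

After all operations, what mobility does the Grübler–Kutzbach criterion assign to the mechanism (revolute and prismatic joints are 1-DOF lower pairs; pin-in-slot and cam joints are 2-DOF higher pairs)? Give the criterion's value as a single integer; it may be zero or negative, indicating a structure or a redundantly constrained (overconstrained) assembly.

L=1 J1=0 J2=0
add link → L=2 J1=0 J2=0
PS@0,1 dof=2 J2 → L=2 J1=0 J2=1
add link → L=3 J1=0 J2=1
C@2,1 dof=2 J2 → L=3 J1=0 J2=2
add link → L=4 J1=0 J2=2
PS@1,3 dof=2 J2 → L=4 J1=0 J2=3
M=3(L−1)−2J1−J2=3·3−2·0−3=6

M = 6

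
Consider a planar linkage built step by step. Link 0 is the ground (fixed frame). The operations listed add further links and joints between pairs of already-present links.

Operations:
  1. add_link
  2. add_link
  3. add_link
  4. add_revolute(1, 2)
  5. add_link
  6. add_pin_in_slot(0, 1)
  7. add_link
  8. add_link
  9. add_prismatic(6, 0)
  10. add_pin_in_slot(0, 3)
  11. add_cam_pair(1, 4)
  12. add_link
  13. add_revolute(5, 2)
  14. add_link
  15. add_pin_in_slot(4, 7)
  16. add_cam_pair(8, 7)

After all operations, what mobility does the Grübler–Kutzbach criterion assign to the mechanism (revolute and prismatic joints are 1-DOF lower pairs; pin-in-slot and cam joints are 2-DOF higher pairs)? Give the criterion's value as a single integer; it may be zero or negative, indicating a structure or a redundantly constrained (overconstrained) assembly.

M = 13

ground; <1,0,0>
#1 <2,0,0>
#2 <3,0,0>
#3 <4,0,0>
R:1↔2 J1 <4,1,0>
#4 <5,1,0>
PS:0↔1 J2 <5,1,1>
#5 <6,1,1>
#6 <7,1,1>
P:6↔0 J1 <7,2,1>
PS:0↔3 J2 <7,2,2>
C:1↔4 J2 <7,2,3>
#7 <8,2,3>
R:5↔2 J1 <8,3,3>
#8 <9,3,3>
PS:4↔7 J2 <9,3,4>
C:8↔7 J2 <9,3,5>
3×8 − 2×3 − 1×5 = 13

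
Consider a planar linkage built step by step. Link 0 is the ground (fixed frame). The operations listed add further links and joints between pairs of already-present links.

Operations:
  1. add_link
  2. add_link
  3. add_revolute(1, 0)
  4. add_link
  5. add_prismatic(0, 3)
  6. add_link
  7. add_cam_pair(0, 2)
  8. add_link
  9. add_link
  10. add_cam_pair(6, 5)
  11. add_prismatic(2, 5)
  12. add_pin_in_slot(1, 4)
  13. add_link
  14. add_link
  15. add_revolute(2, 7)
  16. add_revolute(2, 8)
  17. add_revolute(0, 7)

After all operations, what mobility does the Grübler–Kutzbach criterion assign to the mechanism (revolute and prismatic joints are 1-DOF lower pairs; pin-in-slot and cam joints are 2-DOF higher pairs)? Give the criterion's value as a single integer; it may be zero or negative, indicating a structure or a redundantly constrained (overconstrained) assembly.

M = 9

ground; <1,0,0>
#1 <2,0,0>
#2 <3,0,0>
R:1↔0 J1 <3,1,0>
#3 <4,1,0>
P:0↔3 J1 <4,2,0>
#4 <5,2,0>
C:0↔2 J2 <5,2,1>
#5 <6,2,1>
#6 <7,2,1>
C:6↔5 J2 <7,2,2>
P:2↔5 J1 <7,3,2>
PS:1↔4 J2 <7,3,3>
#7 <8,3,3>
#8 <9,3,3>
R:2↔7 J1 <9,4,3>
R:2↔8 J1 <9,5,3>
R:0↔7 J1 <9,6,3>
3×8 − 2×6 − 1×3 = 9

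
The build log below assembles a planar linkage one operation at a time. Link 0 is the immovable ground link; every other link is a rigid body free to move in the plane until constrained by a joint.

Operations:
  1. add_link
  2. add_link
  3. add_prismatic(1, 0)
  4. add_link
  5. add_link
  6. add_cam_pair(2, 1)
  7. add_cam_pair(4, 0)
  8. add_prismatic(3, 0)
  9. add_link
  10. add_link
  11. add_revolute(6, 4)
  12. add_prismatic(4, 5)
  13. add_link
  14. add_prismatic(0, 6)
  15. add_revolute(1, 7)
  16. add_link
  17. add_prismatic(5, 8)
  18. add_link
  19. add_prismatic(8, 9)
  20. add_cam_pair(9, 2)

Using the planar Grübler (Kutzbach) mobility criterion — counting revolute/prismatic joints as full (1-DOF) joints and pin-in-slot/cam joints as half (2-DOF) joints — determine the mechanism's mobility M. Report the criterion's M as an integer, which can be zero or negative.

M = 8

link 0 = ground. State L|J1|J2 = 1|0|0
+link1  2|0|0
+link2  3|0|0
P(1,0) f=1→J1  3|1|0
+link3  4|1|0
+link4  5|1|0
C(2,1) f=2→J2  5|1|1
C(4,0) f=2→J2  5|1|2
P(3,0) f=1→J1  5|2|2
+link5  6|2|2
+link6  7|2|2
R(6,4) f=1→J1  7|3|2
P(4,5) f=1→J1  7|4|2
+link7  8|4|2
P(0,6) f=1→J1  8|5|2
R(1,7) f=1→J1  8|6|2
+link8  9|6|2
P(5,8) f=1→J1  9|7|2
+link9  10|7|2
P(8,9) f=1→J1  10|8|2
C(9,2) f=2→J2  10|8|3
M = 3(10−1)−2·8−3 = 27−16−3 = 8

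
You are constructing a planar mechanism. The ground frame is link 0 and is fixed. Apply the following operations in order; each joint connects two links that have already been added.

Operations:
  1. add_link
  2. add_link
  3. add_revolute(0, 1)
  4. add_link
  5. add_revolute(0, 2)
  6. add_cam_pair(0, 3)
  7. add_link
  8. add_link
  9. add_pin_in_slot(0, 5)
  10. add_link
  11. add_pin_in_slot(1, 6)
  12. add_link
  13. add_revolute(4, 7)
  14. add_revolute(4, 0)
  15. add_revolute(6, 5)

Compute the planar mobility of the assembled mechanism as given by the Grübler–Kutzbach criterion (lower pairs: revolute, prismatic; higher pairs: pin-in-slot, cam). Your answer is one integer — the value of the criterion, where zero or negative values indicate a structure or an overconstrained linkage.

link 0 = ground. State L|J1|J2 = 1|0|0
+link1  2|0|0
+link2  3|0|0
R(0,1) f=1→J1  3|1|0
+link3  4|1|0
R(0,2) f=1→J1  4|2|0
C(0,3) f=2→J2  4|2|1
+link4  5|2|1
+link5  6|2|1
PS(0,5) f=2→J2  6|2|2
+link6  7|2|2
PS(1,6) f=2→J2  7|2|3
+link7  8|2|3
R(4,7) f=1→J1  8|3|3
R(4,0) f=1→J1  8|4|3
R(6,5) f=1→J1  8|5|3
M = 3(8−1)−2·5−3 = 21−10−3 = 8

M = 8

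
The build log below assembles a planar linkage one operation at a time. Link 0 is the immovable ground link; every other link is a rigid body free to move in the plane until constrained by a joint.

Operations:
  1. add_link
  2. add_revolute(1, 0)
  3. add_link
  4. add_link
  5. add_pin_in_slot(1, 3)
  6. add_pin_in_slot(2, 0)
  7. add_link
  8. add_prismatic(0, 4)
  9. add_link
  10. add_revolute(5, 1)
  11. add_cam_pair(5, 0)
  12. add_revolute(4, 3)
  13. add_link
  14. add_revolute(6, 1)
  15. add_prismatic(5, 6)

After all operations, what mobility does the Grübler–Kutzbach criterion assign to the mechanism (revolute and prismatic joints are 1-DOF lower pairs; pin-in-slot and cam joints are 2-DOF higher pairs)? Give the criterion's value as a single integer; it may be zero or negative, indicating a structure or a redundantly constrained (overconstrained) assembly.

ground; <1,0,0>
#1 <2,0,0>
R:1↔0 J1 <2,1,0>
#2 <3,1,0>
#3 <4,1,0>
PS:1↔3 J2 <4,1,1>
PS:2↔0 J2 <4,1,2>
#4 <5,1,2>
P:0↔4 J1 <5,2,2>
#5 <6,2,2>
R:5↔1 J1 <6,3,2>
C:5↔0 J2 <6,3,3>
R:4↔3 J1 <6,4,3>
#6 <7,4,3>
R:6↔1 J1 <7,5,3>
P:5↔6 J1 <7,6,3>
3×6 − 2×6 − 1×3 = 3

M = 3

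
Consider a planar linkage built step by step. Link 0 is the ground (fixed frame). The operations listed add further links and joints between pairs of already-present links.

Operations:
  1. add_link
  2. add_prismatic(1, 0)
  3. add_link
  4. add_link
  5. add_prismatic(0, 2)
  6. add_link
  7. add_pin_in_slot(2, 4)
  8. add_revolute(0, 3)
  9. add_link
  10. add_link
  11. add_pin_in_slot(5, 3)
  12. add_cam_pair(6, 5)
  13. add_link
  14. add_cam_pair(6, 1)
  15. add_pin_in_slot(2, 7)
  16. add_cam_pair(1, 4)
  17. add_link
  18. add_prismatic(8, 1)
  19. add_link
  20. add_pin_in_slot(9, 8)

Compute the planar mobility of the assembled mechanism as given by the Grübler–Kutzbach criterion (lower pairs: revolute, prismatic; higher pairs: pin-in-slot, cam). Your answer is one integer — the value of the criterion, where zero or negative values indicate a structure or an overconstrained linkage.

M = 12

link 0 = ground. State L|J1|J2 = 1|0|0
+link1  2|0|0
P(1,0) f=1→J1  2|1|0
+link2  3|1|0
+link3  4|1|0
P(0,2) f=1→J1  4|2|0
+link4  5|2|0
PS(2,4) f=2→J2  5|2|1
R(0,3) f=1→J1  5|3|1
+link5  6|3|1
+link6  7|3|1
PS(5,3) f=2→J2  7|3|2
C(6,5) f=2→J2  7|3|3
+link7  8|3|3
C(6,1) f=2→J2  8|3|4
PS(2,7) f=2→J2  8|3|5
C(1,4) f=2→J2  8|3|6
+link8  9|3|6
P(8,1) f=1→J1  9|4|6
+link9  10|4|6
PS(9,8) f=2→J2  10|4|7
M = 3(10−1)−2·4−7 = 27−8−7 = 12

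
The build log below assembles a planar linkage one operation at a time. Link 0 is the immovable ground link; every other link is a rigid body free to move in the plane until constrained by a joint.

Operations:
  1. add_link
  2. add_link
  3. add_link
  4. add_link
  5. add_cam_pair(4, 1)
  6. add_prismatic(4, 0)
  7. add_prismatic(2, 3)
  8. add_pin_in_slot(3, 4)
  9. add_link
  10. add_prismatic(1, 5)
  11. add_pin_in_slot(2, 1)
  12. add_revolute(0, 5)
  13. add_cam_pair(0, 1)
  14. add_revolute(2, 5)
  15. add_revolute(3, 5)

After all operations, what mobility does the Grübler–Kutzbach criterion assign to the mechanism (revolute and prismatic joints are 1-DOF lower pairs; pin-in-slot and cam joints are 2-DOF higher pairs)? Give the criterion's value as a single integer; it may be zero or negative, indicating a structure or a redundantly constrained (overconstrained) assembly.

M = -1

link 0 = ground. State L|J1|J2 = 1|0|0
+link1  2|0|0
+link2  3|0|0
+link3  4|0|0
+link4  5|0|0
C(4,1) f=2→J2  5|0|1
P(4,0) f=1→J1  5|1|1
P(2,3) f=1→J1  5|2|1
PS(3,4) f=2→J2  5|2|2
+link5  6|2|2
P(1,5) f=1→J1  6|3|2
PS(2,1) f=2→J2  6|3|3
R(0,5) f=1→J1  6|4|3
C(0,1) f=2→J2  6|4|4
R(2,5) f=1→J1  6|5|4
R(3,5) f=1→J1  6|6|4
M = 3(6−1)−2·6−4 = 15−12−4 = -1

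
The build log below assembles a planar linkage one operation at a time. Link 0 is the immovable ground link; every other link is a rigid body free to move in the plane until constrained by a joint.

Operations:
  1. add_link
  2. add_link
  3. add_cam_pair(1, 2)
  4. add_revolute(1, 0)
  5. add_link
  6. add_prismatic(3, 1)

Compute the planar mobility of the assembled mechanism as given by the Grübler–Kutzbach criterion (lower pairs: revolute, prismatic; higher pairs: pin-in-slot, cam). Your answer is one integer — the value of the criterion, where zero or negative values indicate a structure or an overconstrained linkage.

ground; <1,0,0>
#1 <2,0,0>
#2 <3,0,0>
C:1↔2 J2 <3,0,1>
R:1↔0 J1 <3,1,1>
#3 <4,1,1>
P:3↔1 J1 <4,2,1>
3×3 − 2×2 − 1×1 = 4

M = 4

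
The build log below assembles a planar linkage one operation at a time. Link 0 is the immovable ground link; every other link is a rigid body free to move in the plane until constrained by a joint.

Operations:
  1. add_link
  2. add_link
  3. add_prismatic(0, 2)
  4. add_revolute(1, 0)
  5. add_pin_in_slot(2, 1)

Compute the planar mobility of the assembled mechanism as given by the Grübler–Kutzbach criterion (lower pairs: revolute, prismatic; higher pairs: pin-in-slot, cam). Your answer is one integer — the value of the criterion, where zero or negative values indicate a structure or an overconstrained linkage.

M = 1

ground; <1,0,0>
#1 <2,0,0>
#2 <3,0,0>
P:0↔2 J1 <3,1,0>
R:1↔0 J1 <3,2,0>
PS:2↔1 J2 <3,2,1>
3×2 − 2×2 − 1×1 = 1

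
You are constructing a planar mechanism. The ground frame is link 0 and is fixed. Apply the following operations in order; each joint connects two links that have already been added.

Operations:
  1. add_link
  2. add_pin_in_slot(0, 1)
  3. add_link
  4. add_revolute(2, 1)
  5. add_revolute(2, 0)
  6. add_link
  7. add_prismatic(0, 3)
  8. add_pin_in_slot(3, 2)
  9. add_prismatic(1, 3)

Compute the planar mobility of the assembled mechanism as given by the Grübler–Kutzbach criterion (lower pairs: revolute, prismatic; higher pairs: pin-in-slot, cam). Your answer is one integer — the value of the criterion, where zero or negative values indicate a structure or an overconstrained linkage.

M = -1

ground; <1,0,0>
#1 <2,0,0>
PS:0↔1 J2 <2,0,1>
#2 <3,0,1>
R:2↔1 J1 <3,1,1>
R:2↔0 J1 <3,2,1>
#3 <4,2,1>
P:0↔3 J1 <4,3,1>
PS:3↔2 J2 <4,3,2>
P:1↔3 J1 <4,4,2>
3×3 − 2×4 − 1×2 = -1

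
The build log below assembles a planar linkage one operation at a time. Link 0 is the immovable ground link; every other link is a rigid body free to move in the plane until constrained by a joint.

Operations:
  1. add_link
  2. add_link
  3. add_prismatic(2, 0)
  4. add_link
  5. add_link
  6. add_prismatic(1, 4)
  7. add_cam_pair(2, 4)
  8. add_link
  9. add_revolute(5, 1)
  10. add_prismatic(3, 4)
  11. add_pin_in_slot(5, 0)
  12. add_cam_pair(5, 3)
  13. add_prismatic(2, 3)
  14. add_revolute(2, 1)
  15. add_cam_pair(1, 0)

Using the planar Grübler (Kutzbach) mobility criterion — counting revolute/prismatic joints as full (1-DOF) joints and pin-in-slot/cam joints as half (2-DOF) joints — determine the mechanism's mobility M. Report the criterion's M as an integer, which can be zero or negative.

M = -1

ground; <1,0,0>
#1 <2,0,0>
#2 <3,0,0>
P:2↔0 J1 <3,1,0>
#3 <4,1,0>
#4 <5,1,0>
P:1↔4 J1 <5,2,0>
C:2↔4 J2 <5,2,1>
#5 <6,2,1>
R:5↔1 J1 <6,3,1>
P:3↔4 J1 <6,4,1>
PS:5↔0 J2 <6,4,2>
C:5↔3 J2 <6,4,3>
P:2↔3 J1 <6,5,3>
R:2↔1 J1 <6,6,3>
C:1↔0 J2 <6,6,4>
3×5 − 2×6 − 1×4 = -1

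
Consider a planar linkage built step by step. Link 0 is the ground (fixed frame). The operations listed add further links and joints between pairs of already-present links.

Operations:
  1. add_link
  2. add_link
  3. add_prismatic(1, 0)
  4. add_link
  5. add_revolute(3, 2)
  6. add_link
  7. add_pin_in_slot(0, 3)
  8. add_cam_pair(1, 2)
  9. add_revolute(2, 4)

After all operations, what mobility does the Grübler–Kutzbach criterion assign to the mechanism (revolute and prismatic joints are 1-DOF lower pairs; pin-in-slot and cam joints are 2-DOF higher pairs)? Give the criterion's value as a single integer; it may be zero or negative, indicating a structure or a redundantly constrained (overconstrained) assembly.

M = 4

link 0 = ground. State L|J1|J2 = 1|0|0
+link1  2|0|0
+link2  3|0|0
P(1,0) f=1→J1  3|1|0
+link3  4|1|0
R(3,2) f=1→J1  4|2|0
+link4  5|2|0
PS(0,3) f=2→J2  5|2|1
C(1,2) f=2→J2  5|2|2
R(2,4) f=1→J1  5|3|2
M = 3(5−1)−2·3−2 = 12−6−2 = 4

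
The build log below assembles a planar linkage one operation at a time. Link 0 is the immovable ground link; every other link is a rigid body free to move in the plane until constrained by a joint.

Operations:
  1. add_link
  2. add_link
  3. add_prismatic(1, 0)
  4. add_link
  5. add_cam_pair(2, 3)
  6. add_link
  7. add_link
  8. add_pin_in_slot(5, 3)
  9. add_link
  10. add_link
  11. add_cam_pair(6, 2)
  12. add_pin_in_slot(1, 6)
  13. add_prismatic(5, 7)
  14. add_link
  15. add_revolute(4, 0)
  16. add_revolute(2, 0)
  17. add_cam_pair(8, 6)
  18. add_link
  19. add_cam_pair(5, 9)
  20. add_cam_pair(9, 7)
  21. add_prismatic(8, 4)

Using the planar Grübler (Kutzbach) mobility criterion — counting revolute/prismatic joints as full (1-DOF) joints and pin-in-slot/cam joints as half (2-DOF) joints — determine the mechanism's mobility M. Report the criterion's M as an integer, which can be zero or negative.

M = 10

L=1 J1=0 J2=0
add link → L=2 J1=0 J2=0
add link → L=3 J1=0 J2=0
P@1,0 dof=1 J1 → L=3 J1=1 J2=0
add link → L=4 J1=1 J2=0
C@2,3 dof=2 J2 → L=4 J1=1 J2=1
add link → L=5 J1=1 J2=1
add link → L=6 J1=1 J2=1
PS@5,3 dof=2 J2 → L=6 J1=1 J2=2
add link → L=7 J1=1 J2=2
add link → L=8 J1=1 J2=2
C@6,2 dof=2 J2 → L=8 J1=1 J2=3
PS@1,6 dof=2 J2 → L=8 J1=1 J2=4
P@5,7 dof=1 J1 → L=8 J1=2 J2=4
add link → L=9 J1=2 J2=4
R@4,0 dof=1 J1 → L=9 J1=3 J2=4
R@2,0 dof=1 J1 → L=9 J1=4 J2=4
C@8,6 dof=2 J2 → L=9 J1=4 J2=5
add link → L=10 J1=4 J2=5
C@5,9 dof=2 J2 → L=10 J1=4 J2=6
C@9,7 dof=2 J2 → L=10 J1=4 J2=7
P@8,4 dof=1 J1 → L=10 J1=5 J2=7
M=3(L−1)−2J1−J2=3·9−2·5−7=10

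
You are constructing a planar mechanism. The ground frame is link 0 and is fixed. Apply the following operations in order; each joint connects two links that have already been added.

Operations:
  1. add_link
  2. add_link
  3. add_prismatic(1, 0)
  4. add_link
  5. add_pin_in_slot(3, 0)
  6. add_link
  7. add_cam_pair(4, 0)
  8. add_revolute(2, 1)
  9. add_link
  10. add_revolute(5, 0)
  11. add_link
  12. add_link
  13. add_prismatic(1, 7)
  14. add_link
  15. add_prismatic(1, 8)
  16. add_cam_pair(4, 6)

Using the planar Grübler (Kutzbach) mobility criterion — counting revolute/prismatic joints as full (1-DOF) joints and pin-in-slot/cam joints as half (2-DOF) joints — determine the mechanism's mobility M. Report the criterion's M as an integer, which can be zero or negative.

M = 11

link 0 = ground. State L|J1|J2 = 1|0|0
+link1  2|0|0
+link2  3|0|0
P(1,0) f=1→J1  3|1|0
+link3  4|1|0
PS(3,0) f=2→J2  4|1|1
+link4  5|1|1
C(4,0) f=2→J2  5|1|2
R(2,1) f=1→J1  5|2|2
+link5  6|2|2
R(5,0) f=1→J1  6|3|2
+link6  7|3|2
+link7  8|3|2
P(1,7) f=1→J1  8|4|2
+link8  9|4|2
P(1,8) f=1→J1  9|5|2
C(4,6) f=2→J2  9|5|3
M = 3(9−1)−2·5−3 = 24−10−3 = 11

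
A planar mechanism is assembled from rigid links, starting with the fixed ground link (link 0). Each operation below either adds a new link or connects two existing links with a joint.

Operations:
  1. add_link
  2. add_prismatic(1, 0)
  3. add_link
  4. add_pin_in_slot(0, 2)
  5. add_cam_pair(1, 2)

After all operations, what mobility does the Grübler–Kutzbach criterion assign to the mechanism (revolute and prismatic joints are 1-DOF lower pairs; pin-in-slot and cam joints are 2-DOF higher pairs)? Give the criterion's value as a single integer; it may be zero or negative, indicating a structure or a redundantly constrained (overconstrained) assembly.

[1;0;0] (link 0 is ground)
L+ [2;0;0]
P(1,0)∈J1 [2;1;0]
L+ [3;1;0]
PS(0,2)∈J2 [3;1;1]
C(1,2)∈J2 [3;1;2]
mobility = 6 − 2 − 2 = 2

M = 2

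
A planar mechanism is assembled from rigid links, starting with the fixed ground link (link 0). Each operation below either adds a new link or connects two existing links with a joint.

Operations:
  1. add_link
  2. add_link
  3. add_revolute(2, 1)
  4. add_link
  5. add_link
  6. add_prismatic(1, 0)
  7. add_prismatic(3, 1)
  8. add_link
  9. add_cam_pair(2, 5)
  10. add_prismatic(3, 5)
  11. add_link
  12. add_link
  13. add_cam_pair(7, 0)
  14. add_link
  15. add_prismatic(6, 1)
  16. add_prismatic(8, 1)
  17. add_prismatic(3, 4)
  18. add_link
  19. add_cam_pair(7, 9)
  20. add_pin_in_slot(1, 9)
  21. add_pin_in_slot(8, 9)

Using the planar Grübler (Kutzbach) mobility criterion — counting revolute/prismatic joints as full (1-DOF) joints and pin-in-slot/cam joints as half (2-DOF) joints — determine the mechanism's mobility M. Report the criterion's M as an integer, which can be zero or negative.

(L,J1,J2)=(1,0,0); link0 fixed
link1: (2,0,0)
link2: (3,0,0)
R 2-1 [J1]: (3,1,0)
link3: (4,1,0)
link4: (5,1,0)
P 1-0 [J1]: (5,2,0)
P 3-1 [J1]: (5,3,0)
link5: (6,3,0)
C 2-5 [J2]: (6,3,1)
P 3-5 [J1]: (6,4,1)
link6: (7,4,1)
link7: (8,4,1)
C 7-0 [J2]: (8,4,2)
link8: (9,4,2)
P 6-1 [J1]: (9,5,2)
P 8-1 [J1]: (9,6,2)
P 3-4 [J1]: (9,7,2)
link9: (10,7,2)
C 7-9 [J2]: (10,7,3)
PS 1-9 [J2]: (10,7,4)
PS 8-9 [J2]: (10,7,5)
Grübler: 3·9 − 2·7 − 5 = 8

M = 8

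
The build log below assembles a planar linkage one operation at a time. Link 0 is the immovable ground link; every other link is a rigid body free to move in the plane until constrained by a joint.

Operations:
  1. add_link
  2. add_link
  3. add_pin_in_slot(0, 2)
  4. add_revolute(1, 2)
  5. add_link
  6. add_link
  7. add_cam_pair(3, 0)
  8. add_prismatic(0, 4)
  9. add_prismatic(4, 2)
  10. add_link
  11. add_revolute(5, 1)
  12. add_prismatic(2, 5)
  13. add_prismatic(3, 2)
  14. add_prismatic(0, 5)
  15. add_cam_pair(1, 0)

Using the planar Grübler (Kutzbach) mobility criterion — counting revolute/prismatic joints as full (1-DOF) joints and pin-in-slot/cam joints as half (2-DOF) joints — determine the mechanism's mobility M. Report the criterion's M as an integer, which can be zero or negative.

M = -2

ground; <1,0,0>
#1 <2,0,0>
#2 <3,0,0>
PS:0↔2 J2 <3,0,1>
R:1↔2 J1 <3,1,1>
#3 <4,1,1>
#4 <5,1,1>
C:3↔0 J2 <5,1,2>
P:0↔4 J1 <5,2,2>
P:4↔2 J1 <5,3,2>
#5 <6,3,2>
R:5↔1 J1 <6,4,2>
P:2↔5 J1 <6,5,2>
P:3↔2 J1 <6,6,2>
P:0↔5 J1 <6,7,2>
C:1↔0 J2 <6,7,3>
3×5 − 2×7 − 1×3 = -2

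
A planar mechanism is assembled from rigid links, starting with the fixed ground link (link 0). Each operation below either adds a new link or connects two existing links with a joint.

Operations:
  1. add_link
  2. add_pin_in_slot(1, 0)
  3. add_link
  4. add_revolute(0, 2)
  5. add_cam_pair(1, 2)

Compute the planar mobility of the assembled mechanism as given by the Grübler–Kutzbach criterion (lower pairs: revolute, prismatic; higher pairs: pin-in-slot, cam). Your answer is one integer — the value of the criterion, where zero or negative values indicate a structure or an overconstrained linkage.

[1;0;0] (link 0 is ground)
L+ [2;0;0]
PS(1,0)∈J2 [2;0;1]
L+ [3;0;1]
R(0,2)∈J1 [3;1;1]
C(1,2)∈J2 [3;1;2]
mobility = 6 − 2 − 2 = 2

M = 2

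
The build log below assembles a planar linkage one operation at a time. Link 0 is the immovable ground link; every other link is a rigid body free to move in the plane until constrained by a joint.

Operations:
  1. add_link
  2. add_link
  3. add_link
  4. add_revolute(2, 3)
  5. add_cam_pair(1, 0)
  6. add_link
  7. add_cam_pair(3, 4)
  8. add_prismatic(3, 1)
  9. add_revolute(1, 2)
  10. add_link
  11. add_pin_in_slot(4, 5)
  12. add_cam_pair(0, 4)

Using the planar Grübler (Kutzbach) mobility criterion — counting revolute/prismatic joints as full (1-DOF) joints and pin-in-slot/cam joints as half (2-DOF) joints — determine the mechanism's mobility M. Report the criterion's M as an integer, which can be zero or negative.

[1;0;0] (link 0 is ground)
L+ [2;0;0]
L+ [3;0;0]
L+ [4;0;0]
R(2,3)∈J1 [4;1;0]
C(1,0)∈J2 [4;1;1]
L+ [5;1;1]
C(3,4)∈J2 [5;1;2]
P(3,1)∈J1 [5;2;2]
R(1,2)∈J1 [5;3;2]
L+ [6;3;2]
PS(4,5)∈J2 [6;3;3]
C(0,4)∈J2 [6;3;4]
mobility = 15 − 6 − 4 = 5

M = 5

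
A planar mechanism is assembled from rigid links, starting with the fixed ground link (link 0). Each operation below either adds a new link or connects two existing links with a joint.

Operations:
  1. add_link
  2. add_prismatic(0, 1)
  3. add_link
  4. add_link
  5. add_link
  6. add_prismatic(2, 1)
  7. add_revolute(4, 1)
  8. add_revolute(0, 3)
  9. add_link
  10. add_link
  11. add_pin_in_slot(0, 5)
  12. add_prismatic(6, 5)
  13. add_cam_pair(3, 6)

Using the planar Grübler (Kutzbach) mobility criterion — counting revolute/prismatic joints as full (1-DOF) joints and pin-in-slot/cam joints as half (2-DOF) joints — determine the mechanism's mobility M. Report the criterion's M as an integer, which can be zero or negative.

[1;0;0] (link 0 is ground)
L+ [2;0;0]
P(0,1)∈J1 [2;1;0]
L+ [3;1;0]
L+ [4;1;0]
L+ [5;1;0]
P(2,1)∈J1 [5;2;0]
R(4,1)∈J1 [5;3;0]
R(0,3)∈J1 [5;4;0]
L+ [6;4;0]
L+ [7;4;0]
PS(0,5)∈J2 [7;4;1]
P(6,5)∈J1 [7;5;1]
C(3,6)∈J2 [7;5;2]
mobility = 18 − 10 − 2 = 6

M = 6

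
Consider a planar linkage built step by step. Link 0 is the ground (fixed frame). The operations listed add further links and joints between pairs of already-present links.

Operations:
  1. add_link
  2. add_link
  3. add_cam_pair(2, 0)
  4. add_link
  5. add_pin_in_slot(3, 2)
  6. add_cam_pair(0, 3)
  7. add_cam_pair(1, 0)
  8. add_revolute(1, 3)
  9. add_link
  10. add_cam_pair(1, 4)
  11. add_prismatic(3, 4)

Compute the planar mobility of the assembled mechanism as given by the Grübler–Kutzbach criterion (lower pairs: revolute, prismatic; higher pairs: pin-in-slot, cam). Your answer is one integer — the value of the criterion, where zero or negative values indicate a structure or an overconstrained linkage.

M = 3

(L,J1,J2)=(1,0,0); link0 fixed
link1: (2,0,0)
link2: (3,0,0)
C 2-0 [J2]: (3,0,1)
link3: (4,0,1)
PS 3-2 [J2]: (4,0,2)
C 0-3 [J2]: (4,0,3)
C 1-0 [J2]: (4,0,4)
R 1-3 [J1]: (4,1,4)
link4: (5,1,4)
C 1-4 [J2]: (5,1,5)
P 3-4 [J1]: (5,2,5)
Grübler: 3·4 − 2·2 − 5 = 3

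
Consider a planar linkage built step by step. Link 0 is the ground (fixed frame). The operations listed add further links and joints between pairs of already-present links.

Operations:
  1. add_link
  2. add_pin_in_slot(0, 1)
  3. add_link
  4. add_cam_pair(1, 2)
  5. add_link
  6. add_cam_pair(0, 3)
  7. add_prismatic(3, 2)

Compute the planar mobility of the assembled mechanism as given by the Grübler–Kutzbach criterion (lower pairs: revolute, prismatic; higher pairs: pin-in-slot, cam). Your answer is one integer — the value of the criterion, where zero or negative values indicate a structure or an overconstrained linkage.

(L,J1,J2)=(1,0,0); link0 fixed
link1: (2,0,0)
PS 0-1 [J2]: (2,0,1)
link2: (3,0,1)
C 1-2 [J2]: (3,0,2)
link3: (4,0,2)
C 0-3 [J2]: (4,0,3)
P 3-2 [J1]: (4,1,3)
Grübler: 3·3 − 2·1 − 3 = 4

M = 4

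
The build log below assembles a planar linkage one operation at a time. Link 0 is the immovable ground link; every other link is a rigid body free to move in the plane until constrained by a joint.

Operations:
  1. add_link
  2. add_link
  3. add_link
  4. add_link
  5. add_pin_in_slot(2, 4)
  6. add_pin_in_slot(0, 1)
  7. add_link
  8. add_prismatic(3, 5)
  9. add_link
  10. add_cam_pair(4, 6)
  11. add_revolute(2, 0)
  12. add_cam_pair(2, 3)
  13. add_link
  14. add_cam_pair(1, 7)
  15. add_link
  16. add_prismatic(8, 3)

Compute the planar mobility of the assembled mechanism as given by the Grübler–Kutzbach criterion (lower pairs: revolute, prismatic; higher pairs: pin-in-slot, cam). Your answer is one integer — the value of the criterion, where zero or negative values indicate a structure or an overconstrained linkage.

M = 13

ground; <1,0,0>
#1 <2,0,0>
#2 <3,0,0>
#3 <4,0,0>
#4 <5,0,0>
PS:2↔4 J2 <5,0,1>
PS:0↔1 J2 <5,0,2>
#5 <6,0,2>
P:3↔5 J1 <6,1,2>
#6 <7,1,2>
C:4↔6 J2 <7,1,3>
R:2↔0 J1 <7,2,3>
C:2↔3 J2 <7,2,4>
#7 <8,2,4>
C:1↔7 J2 <8,2,5>
#8 <9,2,5>
P:8↔3 J1 <9,3,5>
3×8 − 2×3 − 1×5 = 13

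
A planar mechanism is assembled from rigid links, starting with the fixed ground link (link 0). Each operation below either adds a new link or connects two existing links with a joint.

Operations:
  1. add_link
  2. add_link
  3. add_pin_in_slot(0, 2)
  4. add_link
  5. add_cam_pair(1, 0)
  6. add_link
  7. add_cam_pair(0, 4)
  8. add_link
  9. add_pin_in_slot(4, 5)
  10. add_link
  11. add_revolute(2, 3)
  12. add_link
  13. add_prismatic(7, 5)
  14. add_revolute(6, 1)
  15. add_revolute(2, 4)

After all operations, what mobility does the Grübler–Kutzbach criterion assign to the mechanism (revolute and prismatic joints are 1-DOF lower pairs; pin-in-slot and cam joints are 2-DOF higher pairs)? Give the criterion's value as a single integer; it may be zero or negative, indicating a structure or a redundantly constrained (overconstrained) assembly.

(L,J1,J2)=(1,0,0); link0 fixed
link1: (2,0,0)
link2: (3,0,0)
PS 0-2 [J2]: (3,0,1)
link3: (4,0,1)
C 1-0 [J2]: (4,0,2)
link4: (5,0,2)
C 0-4 [J2]: (5,0,3)
link5: (6,0,3)
PS 4-5 [J2]: (6,0,4)
link6: (7,0,4)
R 2-3 [J1]: (7,1,4)
link7: (8,1,4)
P 7-5 [J1]: (8,2,4)
R 6-1 [J1]: (8,3,4)
R 2-4 [J1]: (8,4,4)
Grübler: 3·7 − 2·4 − 4 = 9

M = 9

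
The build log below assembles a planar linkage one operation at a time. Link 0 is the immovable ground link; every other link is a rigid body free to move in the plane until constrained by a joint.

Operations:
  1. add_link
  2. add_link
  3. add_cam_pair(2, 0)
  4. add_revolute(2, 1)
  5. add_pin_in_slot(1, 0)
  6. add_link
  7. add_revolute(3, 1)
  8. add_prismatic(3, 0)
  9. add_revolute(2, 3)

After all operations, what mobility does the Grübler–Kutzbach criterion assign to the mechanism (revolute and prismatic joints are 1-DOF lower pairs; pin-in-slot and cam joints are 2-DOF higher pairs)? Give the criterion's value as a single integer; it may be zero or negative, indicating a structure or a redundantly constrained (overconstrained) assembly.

M = -1

[1;0;0] (link 0 is ground)
L+ [2;0;0]
L+ [3;0;0]
C(2,0)∈J2 [3;0;1]
R(2,1)∈J1 [3;1;1]
PS(1,0)∈J2 [3;1;2]
L+ [4;1;2]
R(3,1)∈J1 [4;2;2]
P(3,0)∈J1 [4;3;2]
R(2,3)∈J1 [4;4;2]
mobility = 9 − 8 − 2 = -1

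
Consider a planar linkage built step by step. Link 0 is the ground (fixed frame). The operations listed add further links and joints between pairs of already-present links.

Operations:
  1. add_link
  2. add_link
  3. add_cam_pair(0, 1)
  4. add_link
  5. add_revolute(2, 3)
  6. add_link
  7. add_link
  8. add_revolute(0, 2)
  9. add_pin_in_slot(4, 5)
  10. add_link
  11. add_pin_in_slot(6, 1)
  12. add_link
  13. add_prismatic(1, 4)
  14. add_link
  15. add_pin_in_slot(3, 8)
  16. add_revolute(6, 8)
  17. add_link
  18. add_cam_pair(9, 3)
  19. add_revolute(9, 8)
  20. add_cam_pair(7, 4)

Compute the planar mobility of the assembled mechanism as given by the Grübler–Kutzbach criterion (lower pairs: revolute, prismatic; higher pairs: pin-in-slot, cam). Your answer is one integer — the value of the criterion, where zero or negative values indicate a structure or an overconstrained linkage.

M = 11

(L,J1,J2)=(1,0,0); link0 fixed
link1: (2,0,0)
link2: (3,0,0)
C 0-1 [J2]: (3,0,1)
link3: (4,0,1)
R 2-3 [J1]: (4,1,1)
link4: (5,1,1)
link5: (6,1,1)
R 0-2 [J1]: (6,2,1)
PS 4-5 [J2]: (6,2,2)
link6: (7,2,2)
PS 6-1 [J2]: (7,2,3)
link7: (8,2,3)
P 1-4 [J1]: (8,3,3)
link8: (9,3,3)
PS 3-8 [J2]: (9,3,4)
R 6-8 [J1]: (9,4,4)
link9: (10,4,4)
C 9-3 [J2]: (10,4,5)
R 9-8 [J1]: (10,5,5)
C 7-4 [J2]: (10,5,6)
Grübler: 3·9 − 2·5 − 6 = 11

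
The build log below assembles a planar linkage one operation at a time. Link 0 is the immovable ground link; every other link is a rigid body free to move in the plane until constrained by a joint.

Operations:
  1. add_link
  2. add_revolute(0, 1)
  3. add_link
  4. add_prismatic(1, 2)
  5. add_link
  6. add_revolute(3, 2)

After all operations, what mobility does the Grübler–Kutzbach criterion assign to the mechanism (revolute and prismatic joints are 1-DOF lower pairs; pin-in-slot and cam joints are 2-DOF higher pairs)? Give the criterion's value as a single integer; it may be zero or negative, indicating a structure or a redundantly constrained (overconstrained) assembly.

L=1 J1=0 J2=0
add link → L=2 J1=0 J2=0
R@0,1 dof=1 J1 → L=2 J1=1 J2=0
add link → L=3 J1=1 J2=0
P@1,2 dof=1 J1 → L=3 J1=2 J2=0
add link → L=4 J1=2 J2=0
R@3,2 dof=1 J1 → L=4 J1=3 J2=0
M=3(L−1)−2J1−J2=3·3−2·3−0=3

M = 3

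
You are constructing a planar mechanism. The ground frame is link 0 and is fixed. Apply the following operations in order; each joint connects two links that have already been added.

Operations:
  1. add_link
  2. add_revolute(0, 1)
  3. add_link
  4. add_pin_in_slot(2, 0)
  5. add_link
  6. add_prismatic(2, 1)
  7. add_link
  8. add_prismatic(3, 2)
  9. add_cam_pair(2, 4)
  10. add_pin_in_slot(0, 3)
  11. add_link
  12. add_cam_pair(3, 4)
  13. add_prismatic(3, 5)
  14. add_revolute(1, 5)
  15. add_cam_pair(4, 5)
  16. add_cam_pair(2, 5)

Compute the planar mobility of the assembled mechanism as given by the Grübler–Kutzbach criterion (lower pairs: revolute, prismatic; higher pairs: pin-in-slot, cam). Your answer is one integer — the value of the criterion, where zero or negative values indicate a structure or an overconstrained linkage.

link 0 = ground. State L|J1|J2 = 1|0|0
+link1  2|0|0
R(0,1) f=1→J1  2|1|0
+link2  3|1|0
PS(2,0) f=2→J2  3|1|1
+link3  4|1|1
P(2,1) f=1→J1  4|2|1
+link4  5|2|1
P(3,2) f=1→J1  5|3|1
C(2,4) f=2→J2  5|3|2
PS(0,3) f=2→J2  5|3|3
+link5  6|3|3
C(3,4) f=2→J2  6|3|4
P(3,5) f=1→J1  6|4|4
R(1,5) f=1→J1  6|5|4
C(4,5) f=2→J2  6|5|5
C(2,5) f=2→J2  6|5|6
M = 3(6−1)−2·5−6 = 15−10−6 = -1

M = -1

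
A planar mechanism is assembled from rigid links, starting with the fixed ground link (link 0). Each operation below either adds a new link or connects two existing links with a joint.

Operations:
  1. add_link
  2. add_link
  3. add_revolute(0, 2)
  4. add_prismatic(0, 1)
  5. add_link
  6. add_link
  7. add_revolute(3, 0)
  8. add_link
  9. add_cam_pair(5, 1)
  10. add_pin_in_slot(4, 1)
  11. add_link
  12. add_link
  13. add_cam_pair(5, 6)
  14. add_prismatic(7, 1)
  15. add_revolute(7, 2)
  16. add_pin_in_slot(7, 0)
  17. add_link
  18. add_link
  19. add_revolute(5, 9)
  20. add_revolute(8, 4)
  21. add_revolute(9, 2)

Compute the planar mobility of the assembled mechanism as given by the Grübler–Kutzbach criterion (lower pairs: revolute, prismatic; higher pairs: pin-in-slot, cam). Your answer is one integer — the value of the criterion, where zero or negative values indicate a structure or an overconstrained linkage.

M = 7

(L,J1,J2)=(1,0,0); link0 fixed
link1: (2,0,0)
link2: (3,0,0)
R 0-2 [J1]: (3,1,0)
P 0-1 [J1]: (3,2,0)
link3: (4,2,0)
link4: (5,2,0)
R 3-0 [J1]: (5,3,0)
link5: (6,3,0)
C 5-1 [J2]: (6,3,1)
PS 4-1 [J2]: (6,3,2)
link6: (7,3,2)
link7: (8,3,2)
C 5-6 [J2]: (8,3,3)
P 7-1 [J1]: (8,4,3)
R 7-2 [J1]: (8,5,3)
PS 7-0 [J2]: (8,5,4)
link8: (9,5,4)
link9: (10,5,4)
R 5-9 [J1]: (10,6,4)
R 8-4 [J1]: (10,7,4)
R 9-2 [J1]: (10,8,4)
Grübler: 3·9 − 2·8 − 4 = 7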